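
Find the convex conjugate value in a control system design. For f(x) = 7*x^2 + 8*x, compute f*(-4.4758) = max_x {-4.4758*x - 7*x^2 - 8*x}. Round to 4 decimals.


f*(y) = sup_x {y*x - a*x^2 - b*x} = sup_x {(y-b)*x - a*x^2}
FOC: (y - b) - 2a*x = 0 => x* = (y - b)/(2a)
x* = (-4.4758 - 8)/(2*7) = -0.8911
f*(-4.4758) = (y-b)^2/(4a) = (-4.4758 - 8)^2/(4*7)
= 155.6456/28 = 5.5588


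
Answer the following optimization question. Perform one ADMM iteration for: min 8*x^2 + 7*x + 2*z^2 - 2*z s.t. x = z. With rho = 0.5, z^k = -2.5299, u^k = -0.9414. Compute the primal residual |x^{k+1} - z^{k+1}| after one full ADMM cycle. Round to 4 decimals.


ADMM iteration with rho = 0.5, z^k = -2.5299, u^k = -0.9414
Step 1: x-update.
Minimize 8*x^2 + 7*x + (0.5/2)*(x + 2.5299 - 0.9414)^2
FOC: (2*8 + 0.5)*x = -7 + 0.5*(-2.5299 + 0.9414)
x^{k+1} = -0.4724
Step 2: z-update.
Minimize 2*z^2 - 2*z + (0.5/2)*(-0.4724 - z - 0.9414)^2
FOC: (2*2 + 0.5)*z = 2 + 0.5*(-0.4724 - 0.9414)
z^{k+1} = 0.2874
Step 3: u-update.
u^{k+1} = -0.9414 - 0.4724 - 0.2874 = -1.7011
Step 4: Primal residual = |-0.4724 - 0.2874| = 0.7597


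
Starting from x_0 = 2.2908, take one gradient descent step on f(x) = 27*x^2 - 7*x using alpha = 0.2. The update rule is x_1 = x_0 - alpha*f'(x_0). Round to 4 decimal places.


We compute the gradient at x_0 and apply the update.
f'(x) = 54*x - 7
f'(2.2908) = 54*2.2908 - 7 = 116.7032
x_1 = 2.2908 - 0.2*116.7032 = -21.0498


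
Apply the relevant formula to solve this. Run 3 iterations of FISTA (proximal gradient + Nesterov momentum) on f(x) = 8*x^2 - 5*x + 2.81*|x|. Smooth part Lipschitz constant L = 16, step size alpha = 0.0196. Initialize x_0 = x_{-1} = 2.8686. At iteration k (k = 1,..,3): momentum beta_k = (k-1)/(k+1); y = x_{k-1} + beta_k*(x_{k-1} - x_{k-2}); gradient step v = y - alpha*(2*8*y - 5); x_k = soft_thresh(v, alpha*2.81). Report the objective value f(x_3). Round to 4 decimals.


FISTA on f(x) = 8*x^2 - 5*x + 2.81*|x|
L = 16, alpha = 0.0196
Iteration 1: beta = 0.0, y = 2.8686 + 0.0*(2.8686 - 2.8686) = 2.8686
  grad(y) = 40.8976, v = y - alpha*grad = 2.067
  prox(v) = soft_thresh(2.067, 0.0551) = 2.0119
Iteration 2: beta = 0.3333, y = 2.0119 + 0.3333*(2.0119 - 2.8686) = 1.7264
  grad(y) = 22.622, v = y - alpha*grad = 1.283
  prox(v) = soft_thresh(1.283, 0.0551) = 1.2279
Iteration 3: beta = 0.5, y = 1.2279 + 0.5*(1.2279 - 2.0119) = 0.8359
  grad(y) = 8.3743, v = y - alpha*grad = 0.6718
  prox(v) = soft_thresh(0.6718, 0.0551) = 0.6167
f(x_3) = 8*0.6167^2 - 5*0.6167 + 2.81*|0.6167| = 1.6918


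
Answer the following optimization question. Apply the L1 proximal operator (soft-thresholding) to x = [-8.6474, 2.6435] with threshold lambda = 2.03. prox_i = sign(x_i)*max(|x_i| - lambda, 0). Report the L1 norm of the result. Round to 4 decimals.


Soft-thresholding with lambda = 2.03:
prox(-8.6474) = sign(-8.6474)*max(|-8.6474| - 2.03, 0) = -6.6174
prox(2.6435) = sign(2.6435)*max(|2.6435| - 2.03, 0) = 0.6135
prox(x) = [-6.6174, 0.6135]
||prox(x)||_1 = 6.6174 + 0.6135 = 7.2309


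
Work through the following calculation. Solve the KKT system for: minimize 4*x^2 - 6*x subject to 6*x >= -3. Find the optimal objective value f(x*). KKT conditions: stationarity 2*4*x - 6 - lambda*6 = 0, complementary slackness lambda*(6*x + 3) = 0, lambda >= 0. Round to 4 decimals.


Step 1: Try lambda = 0 (constraint inactive).
Stationarity: 2*4*x - 6 = 0
x* = 6/(2*4) = 0.75
Check constraint: 6*0.75 = 4.5 >= -3 -- satisfied.
Step 2: Compute optimal value.
f(x*) = 4*0.75^2 - 6*0.75 = -2.25


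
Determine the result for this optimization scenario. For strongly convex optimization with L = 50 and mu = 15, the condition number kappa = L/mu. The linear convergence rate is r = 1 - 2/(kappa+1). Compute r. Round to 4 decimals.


Step 1: Compute the condition number.
kappa = L/mu = 50/15 = 3.3333
Step 2: Compute the convergence rate.
r = 1 - 2/(kappa + 1) = 1 - 2*mu/(L + mu) = (L - mu)/(L + mu) = 35/65 = 0.5385


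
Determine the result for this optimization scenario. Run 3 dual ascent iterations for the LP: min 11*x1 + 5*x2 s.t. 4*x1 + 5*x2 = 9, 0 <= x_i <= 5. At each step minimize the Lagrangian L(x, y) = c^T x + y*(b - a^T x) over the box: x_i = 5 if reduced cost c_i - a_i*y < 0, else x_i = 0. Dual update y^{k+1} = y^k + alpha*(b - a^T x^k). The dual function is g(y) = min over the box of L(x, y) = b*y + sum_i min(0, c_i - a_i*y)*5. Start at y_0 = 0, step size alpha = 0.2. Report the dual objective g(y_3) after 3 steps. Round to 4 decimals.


Dual ascent for LP: min 11*x1 + 5*x2, 4*x1 + 5*x2 = 9, 0 <= x_i <= 5
Step 1: y^k = 0.0, reduced costs: (11.0, 5.0)
  x^k = (0.0, 0.0), subgradient = b - a^T x = 9.0
  y^{k+1} = 0.0 + 0.2*9.0 = 1.8
Step 2: y^k = 1.8, reduced costs: (3.8, -4.0)
  x^k = (0.0, 5.0), subgradient = b - a^T x = -16.0
  y^{k+1} = 1.8 + 0.2*-16.0 = -1.4
Step 3: y^k = -1.4, reduced costs: (16.6, 12.0)
  x^k = (0.0, 0.0), subgradient = b - a^T x = 9.0
  y^{k+1} = -1.4 + 0.2*9.0 = 0.4
Dual objective at y_3 = 0.4: reduced costs (9.4, 3.0), box minimizer x = (0.0, 0.0)
g(y_3) = b*y + (c1 - a1*y)*x1 + (c2 - a2*y)*x2 = 9*0.4 + 9.4*0.0 + 3.0*0.0 = 3.6 + 0.0 + 0.0 = 3.6


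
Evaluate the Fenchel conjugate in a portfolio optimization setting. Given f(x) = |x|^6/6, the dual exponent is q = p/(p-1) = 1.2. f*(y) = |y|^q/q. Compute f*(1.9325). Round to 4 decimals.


The conjugate exponent q satisfies 1/p + 1/q = 1.
p = 6, so q = 6/(6 - 1) = 1.2
|y|^q = 1.9325^1.2 = 2.2047
f*(1.9325) = 2.2047 / 1.2 = 1.8372


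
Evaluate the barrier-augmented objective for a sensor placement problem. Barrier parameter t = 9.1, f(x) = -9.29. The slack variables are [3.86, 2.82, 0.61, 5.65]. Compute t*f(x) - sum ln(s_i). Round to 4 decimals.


Step 1: Compute log-barrier.
ln values: [1.3507, 1.0367, -0.4943, 1.7317]
phi = -(1.3507 + 1.0367 - 0.4943 + 1.7317) = -3.6248
Step 2: Compute augmented objective.
t*f(x) = 9.1*-9.29 = -84.539
Total = -84.539 - 3.6248 = -88.1638


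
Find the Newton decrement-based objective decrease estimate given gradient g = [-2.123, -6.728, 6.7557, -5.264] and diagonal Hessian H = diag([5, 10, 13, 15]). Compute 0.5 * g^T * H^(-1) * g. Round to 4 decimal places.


Step 1: H is diagonal, so H^(-1) * g = [-0.4246, -0.6728, 0.5197, -0.3509].
Step 2: g^T H^(-1) g = sum_i g_i^2 / H_ii
  = (-2.123)^2/5 + (-6.728)^2/10 + (6.7557)^2/13 + (-5.264)^2/15
  = 0.9014 + 4.5266 + 3.5107 + 1.8473 = 10.7861
Step 3: Objective decrease = 0.5 * g^T H^(-1) g = 5.393


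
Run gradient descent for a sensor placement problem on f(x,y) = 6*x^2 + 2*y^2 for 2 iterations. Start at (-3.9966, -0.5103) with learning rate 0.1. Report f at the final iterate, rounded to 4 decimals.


Gradient descent on f(x,y) = 6*x^2 + 2*y^2.
Starting point: (-3.9966, -0.5103), alpha = 0.1
Step 1: grad_x = 2*6*-3.9966 = -47.9592, grad_y = 2*2*-0.5103 = -2.0412
  x_1 = -3.9966 - 0.1*-47.9592 = 0.7993
  y_1 = -0.5103 - 0.1*-2.0412 = -0.3062
Step 2: grad_x = 2*6*0.7993 = 9.5918, grad_y = 2*2*-0.3062 = -1.2247
  x_2 = 0.7993 - 0.1*9.5918 = -0.1599
  y_2 = -0.3062 - 0.1*-1.2247 = -0.1837
f(-0.1599, -0.1837) = 6*(-0.1599)^2 + 2*(-0.1837)^2 = 0.2208


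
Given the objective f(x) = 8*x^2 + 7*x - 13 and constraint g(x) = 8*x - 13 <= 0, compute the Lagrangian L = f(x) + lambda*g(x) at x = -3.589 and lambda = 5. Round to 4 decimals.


Step 1: Evaluate f(x).
f(-3.589) = 8*(-3.589)^2 + 7*(-3.589) - 13 = 64.9244
Step 2: Evaluate g(x).
g(-3.589) = 8*-3.589 - 13 = -41.712
Step 3: Compute Lagrangian.
L = 64.9244 + 5*-41.712 = -143.6356


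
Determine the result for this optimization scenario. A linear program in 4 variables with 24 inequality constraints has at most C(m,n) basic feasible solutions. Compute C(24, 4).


Each vertex corresponds to some choice of n active constraints out of m, so the number of vertices is at most C(m, n) = m! / (n!(m-n)!).
m = 24, n = 4
Numerator: 24 * 23 * 22 * 21
Denominator: 4! = 24
C(24, 4) = 10626


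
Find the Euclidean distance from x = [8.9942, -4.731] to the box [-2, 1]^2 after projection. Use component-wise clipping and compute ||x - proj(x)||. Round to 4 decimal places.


Project each component onto [-2, 1].
clip(8.9942) = 1.0, clip(-4.731) = -2.0
Projection = [1.0, -2.0]
Squared diffs: [63.9072, 7.4584]
Distance = sqrt(71.3656) = 8.4478


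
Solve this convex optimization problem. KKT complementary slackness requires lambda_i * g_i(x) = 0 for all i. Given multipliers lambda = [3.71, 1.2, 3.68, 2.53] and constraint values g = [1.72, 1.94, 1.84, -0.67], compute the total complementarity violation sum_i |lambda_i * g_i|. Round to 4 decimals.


KKT complementary slackness check:
lambda_1 * g_1 = 3.71 * 1.72 = 6.3812
lambda_2 * g_2 = 1.2 * 1.94 = 2.328
lambda_3 * g_3 = 3.68 * 1.84 = 6.7712
lambda_4 * g_4 = 2.53 * -0.67 = -1.6951
Total violation = 6.3812 + 2.328 + 6.7712 + 1.6951 = 17.1755


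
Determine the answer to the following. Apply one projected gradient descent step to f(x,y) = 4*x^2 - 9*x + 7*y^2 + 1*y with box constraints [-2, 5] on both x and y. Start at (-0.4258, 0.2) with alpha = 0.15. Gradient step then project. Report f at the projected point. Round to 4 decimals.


Step 1: Compute gradient at (-0.4258, 0.2).
grad_x = 2*4*-0.4258 - 9 = -12.4064
grad_y = 2*7*0.2 + 1 = 3.8
Step 2: Gradient step.
x_raw = -0.4258 - 0.15*-12.4064 = 1.4352
y_raw = 0.2 - 0.15*3.8 = -0.37
Step 3: Project onto [-2, 5].
x_proj = clip(1.4352) = 1.4352
y_proj = clip(-0.37) = -0.37
Step 4: Evaluate f.
f(1.4352, -0.37) = -4.0894


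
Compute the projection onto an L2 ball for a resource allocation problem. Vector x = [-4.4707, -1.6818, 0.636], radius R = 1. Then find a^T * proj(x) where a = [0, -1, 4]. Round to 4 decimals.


Step 1: Compute ||x|| (intermediates to 6 decimals).
||x|| = sqrt((-4.4707)^2 + (-1.6818)^2 + 0.636^2) = 4.818724
Step 2: Project.
Since ||x|| > R, scale = R/||x|| = 1/4.818724 = 0.207524, proj(x) = scale * x
proj(x) = [-0.927778, -0.349014, 0.131985]
Step 3: Dot product.
a^T * proj(x) = 0*(-0.927778) - 1*(-0.349014) + 4*0.131985 = 0.877


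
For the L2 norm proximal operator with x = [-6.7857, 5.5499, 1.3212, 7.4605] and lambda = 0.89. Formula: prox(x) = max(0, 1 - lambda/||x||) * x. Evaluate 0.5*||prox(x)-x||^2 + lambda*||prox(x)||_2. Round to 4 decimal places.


Step 1: Compute ||x||.
||x|| = 11.5867
Step 2: Compute scaling factor.
scale = max(0, 1 - 0.89/11.5867) = 0.9232
Step 3: prox(x) = [-6.2645, 5.1236, 1.2197, 6.8874]
||prox(x)|| = 10.6967
Step 4: Proximal objective.
0.5*||prox-x||^2 = 0.3961
lambda*||prox|| = 9.5201
Total = 9.9161


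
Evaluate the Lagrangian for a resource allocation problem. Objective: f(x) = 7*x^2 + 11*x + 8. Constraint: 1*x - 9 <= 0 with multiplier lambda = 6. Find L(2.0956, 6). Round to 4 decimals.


Step 1: Evaluate f(x).
f(2.0956) = 7*2.0956^2 + 11*2.0956 + 8 = 61.7924
Step 2: Evaluate g(x).
g(2.0956) = 1*2.0956 - 9 = -6.9044
Step 3: Compute Lagrangian.
L = 61.7924 + 6*-6.9044 = 20.366


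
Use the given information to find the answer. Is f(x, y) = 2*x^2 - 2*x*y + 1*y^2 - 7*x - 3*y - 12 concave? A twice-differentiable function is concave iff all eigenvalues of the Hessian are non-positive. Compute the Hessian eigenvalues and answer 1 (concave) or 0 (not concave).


The Hessian of f(x,y) = 2*x^2 - 2*x*y + 1*y^2 - 7*x - 3*y - 12 is:
H = [[4, -2], [-2, 2]]
Trace = 4 + 2 = 6
Determinant = 4*2 - (-2)^2 = 4
Discriminant = (6)^2 - 4*4 = 20.0
Eigenvalues: lambda_1 = 0.7639, lambda_2 = 5.2361
The function is not concave.

0


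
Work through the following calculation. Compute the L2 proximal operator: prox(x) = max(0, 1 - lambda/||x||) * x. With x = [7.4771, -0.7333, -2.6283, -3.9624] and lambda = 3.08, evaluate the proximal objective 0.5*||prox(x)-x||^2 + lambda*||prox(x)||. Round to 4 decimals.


Step 1: Compute ||x||.
||x|| = 8.8912
Step 2: Compute scaling factor.
scale = max(0, 1 - 3.08/8.8912) = 0.6536
Step 3: prox(x) = [4.887, -0.4793, -1.7178, -2.5898]
||prox(x)|| = 5.8112
Step 4: Proximal objective.
0.5*||prox-x||^2 = 4.7432
lambda*||prox|| = 17.8985
Total = 22.6417


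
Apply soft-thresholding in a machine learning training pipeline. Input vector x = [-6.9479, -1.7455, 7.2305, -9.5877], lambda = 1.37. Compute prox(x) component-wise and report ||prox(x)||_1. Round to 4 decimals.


Soft-thresholding with lambda = 1.37:
prox(-6.9479) = sign(-6.9479)*max(|-6.9479| - 1.37, 0) = -5.5779
prox(-1.7455) = sign(-1.7455)*max(|-1.7455| - 1.37, 0) = -0.3755
prox(7.2305) = sign(7.2305)*max(|7.2305| - 1.37, 0) = 5.8605
prox(-9.5877) = sign(-9.5877)*max(|-9.5877| - 1.37, 0) = -8.2177
prox(x) = [-5.5779, -0.3755, 5.8605, -8.2177]
||prox(x)||_1 = 5.5779 + 0.3755 + 5.8605 + 8.2177 = 20.0316


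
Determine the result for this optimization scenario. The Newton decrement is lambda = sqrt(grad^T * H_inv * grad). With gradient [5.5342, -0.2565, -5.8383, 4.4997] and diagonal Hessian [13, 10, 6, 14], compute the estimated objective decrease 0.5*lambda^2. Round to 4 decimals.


Step 1: H is diagonal, so H^(-1) * g = [0.4257, -0.0257, -0.9731, 0.3214].
Step 2: g^T H^(-1) g = sum_i g_i^2 / H_ii
  = (5.5342)^2/13 + (-0.2565)^2/10 + (-5.8383)^2/6 + (4.4997)^2/14
  = 2.356 + 0.0066 + 5.681 + 1.4462 = 9.4897
Step 3: Objective decrease = 0.5 * g^T H^(-1) g = 4.7449


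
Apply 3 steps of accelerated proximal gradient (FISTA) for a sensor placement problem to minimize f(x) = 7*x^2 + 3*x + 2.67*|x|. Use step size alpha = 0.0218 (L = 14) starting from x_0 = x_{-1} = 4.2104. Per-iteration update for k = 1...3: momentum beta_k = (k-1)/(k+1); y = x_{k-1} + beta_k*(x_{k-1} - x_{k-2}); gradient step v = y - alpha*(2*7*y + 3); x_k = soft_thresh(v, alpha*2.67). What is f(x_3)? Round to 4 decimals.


FISTA on f(x) = 7*x^2 + 3*x + 2.67*|x|
L = 14, alpha = 0.0218
Iteration 1: beta = 0.0, y = 4.2104 + 0.0*(4.2104 - 4.2104) = 4.2104
  grad(y) = 61.9456, v = y - alpha*grad = 2.86
  prox(v) = soft_thresh(2.86, 0.0582) = 2.8018
Iteration 2: beta = 0.3333, y = 2.8018 + 0.3333*(2.8018 - 4.2104) = 2.3322
  grad(y) = 35.6514, v = y - alpha*grad = 1.555
  prox(v) = soft_thresh(1.555, 0.0582) = 1.4968
Iteration 3: beta = 0.5, y = 1.4968 + 0.5*(1.4968 - 2.8018) = 0.8444
  grad(y) = 14.8211, v = y - alpha*grad = 0.5213
  prox(v) = soft_thresh(0.5213, 0.0582) = 0.4631
f(x_3) = 7*0.4631^2 + 3*0.4631 + 2.67*|0.4631| = 4.1265


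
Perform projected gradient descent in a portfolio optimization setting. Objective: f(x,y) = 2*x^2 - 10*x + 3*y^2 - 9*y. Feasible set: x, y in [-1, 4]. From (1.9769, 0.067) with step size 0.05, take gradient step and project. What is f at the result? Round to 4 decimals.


Step 1: Compute gradient at (1.9769, 0.067).
grad_x = 2*2*1.9769 - 10 = -2.0924
grad_y = 2*3*0.067 - 9 = -8.598
Step 2: Gradient step.
x_raw = 1.9769 - 0.05*-2.0924 = 2.0815
y_raw = 0.067 - 0.05*-8.598 = 0.4969
Step 3: Project onto [-1, 4].
x_proj = clip(2.0815) = 2.0815
y_proj = clip(0.4969) = 0.4969
Step 4: Evaluate f.
f(2.0815, 0.4969) = -15.8811


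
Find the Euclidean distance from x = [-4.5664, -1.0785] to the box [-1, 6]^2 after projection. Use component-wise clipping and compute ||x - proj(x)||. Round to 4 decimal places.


Project each component onto [-1, 6].
clip(-4.5664) = -1.0, clip(-1.0785) = -1.0
Projection = [-1.0, -1.0]
Squared diffs: [12.7192, 0.0062]
Distance = sqrt(12.7254) = 3.5673


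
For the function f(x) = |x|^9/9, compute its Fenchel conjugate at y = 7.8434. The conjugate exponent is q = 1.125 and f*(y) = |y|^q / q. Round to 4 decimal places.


The conjugate exponent q satisfies 1/p + 1/q = 1.
p = 9, so q = 9/(9 - 1) = 1.125
|y|^q = 7.8434^1.125 = 10.1465
f*(7.8434) = 10.1465 / 1.125 = 9.0191


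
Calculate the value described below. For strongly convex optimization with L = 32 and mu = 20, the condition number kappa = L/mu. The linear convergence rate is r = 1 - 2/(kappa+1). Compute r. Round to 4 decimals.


Step 1: Compute the condition number.
kappa = L/mu = 32/20 = 1.6
Step 2: Compute the convergence rate.
r = 1 - 2/(kappa + 1) = 1 - 2*mu/(L + mu) = (L - mu)/(L + mu) = 12/52 = 0.2308


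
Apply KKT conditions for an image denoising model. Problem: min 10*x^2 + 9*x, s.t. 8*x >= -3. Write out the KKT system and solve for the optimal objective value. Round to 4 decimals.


Step 1: Try lambda = 0 (constraint inactive).
x_unc = -9/(2*10) = -0.45
Check: 8*-0.45 = -3.6 < -3 -- violated!
Step 2: Constraint must be active: 8*x = -3
x* = -3/8 = -0.375
lambda = (2*10*(-0.375) + 9)/8 = 0.1875
Step 3: Compute optimal value.
f(x*) = 10*(-0.375)^2 + 9*(-0.375) = -1.9688


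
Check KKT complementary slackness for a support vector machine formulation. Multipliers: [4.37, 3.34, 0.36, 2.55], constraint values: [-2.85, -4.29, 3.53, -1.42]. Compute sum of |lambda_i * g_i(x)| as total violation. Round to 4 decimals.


KKT complementary slackness check:
lambda_1 * g_1 = 4.37 * -2.85 = -12.4545
lambda_2 * g_2 = 3.34 * -4.29 = -14.3286
lambda_3 * g_3 = 0.36 * 3.53 = 1.2708
lambda_4 * g_4 = 2.55 * -1.42 = -3.621
Total violation = 12.4545 + 14.3286 + 1.2708 + 3.621 = 31.6749


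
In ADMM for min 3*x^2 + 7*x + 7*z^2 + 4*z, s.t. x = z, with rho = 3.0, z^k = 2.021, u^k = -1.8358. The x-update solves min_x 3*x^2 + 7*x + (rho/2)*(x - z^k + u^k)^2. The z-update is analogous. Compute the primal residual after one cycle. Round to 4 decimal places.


ADMM iteration with rho = 3.0, z^k = 2.021, u^k = -1.8358
Step 1: x-update.
Minimize 3*x^2 + 7*x + (3.0/2)*(x - 2.021 - 1.8358)^2
FOC: (2*3 + 3.0)*x = -7 + 3.0*(2.021 + 1.8358)
x^{k+1} = 0.5078
Step 2: z-update.
Minimize 7*z^2 + 4*z + (3.0/2)*(0.5078 - z - 1.8358)^2
FOC: (2*7 + 3.0)*z = -4 + 3.0*(0.5078 - 1.8358)
z^{k+1} = -0.4696
Step 3: u-update.
u^{k+1} = -1.8358 + 0.5078 + 0.4696 = -0.8583
Step 4: Primal residual = |0.5078 + 0.4696| = 0.9775


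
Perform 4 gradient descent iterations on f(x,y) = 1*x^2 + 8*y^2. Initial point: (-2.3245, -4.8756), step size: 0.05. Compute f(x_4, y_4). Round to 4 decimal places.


Gradient descent on f(x,y) = 1*x^2 + 8*y^2.
Starting point: (-2.3245, -4.8756), alpha = 0.05
Step 1: grad_x = 2*1*-2.3245 = -4.649, grad_y = 2*8*-4.8756 = -78.0096
  x_1 = -2.3245 - 0.05*-4.649 = -2.0921
  y_1 = -4.8756 - 0.05*-78.0096 = -0.9751
Step 2: grad_x = 2*1*-2.0921 = -4.1841, grad_y = 2*8*-0.9751 = -15.6019
  x_2 = -2.0921 - 0.05*-4.1841 = -1.8828
  y_2 = -0.9751 - 0.05*-15.6019 = -0.195
Step 3: grad_x = 2*1*-1.8828 = -3.7657, grad_y = 2*8*-0.195 = -3.1204
  x_3 = -1.8828 - 0.05*-3.7657 = -1.6946
  y_3 = -0.195 - 0.05*-3.1204 = -0.039
Step 4: grad_x = 2*1*-1.6946 = -3.3891, grad_y = 2*8*-0.039 = -0.6241
  x_4 = -1.6946 - 0.05*-3.3891 = -1.5251
  y_4 = -0.039 - 0.05*-0.6241 = -0.0078
f(-1.5251, -0.0078) = 1*(-1.5251)^2 + 8*(-0.0078)^2 = 2.3264


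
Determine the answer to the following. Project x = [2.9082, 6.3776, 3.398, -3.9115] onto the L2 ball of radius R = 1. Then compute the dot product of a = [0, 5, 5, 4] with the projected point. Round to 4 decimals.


Step 1: Compute ||x|| (intermediates to 6 decimals).
||x|| = sqrt(2.9082^2 + 6.3776^2 + 3.398^2 + (-3.9115)^2) = 8.716516
Step 2: Project.
Since ||x|| > R, scale = R/||x|| = 1/8.716516 = 0.114725, proj(x) = scale * x
proj(x) = [0.333643, 0.73167, 0.389836, -0.448747]
Step 3: Dot product.
a^T * proj(x) = 0*0.333643 + 5*0.73167 + 5*0.389836 + 4*(-0.448747) = 3.8125


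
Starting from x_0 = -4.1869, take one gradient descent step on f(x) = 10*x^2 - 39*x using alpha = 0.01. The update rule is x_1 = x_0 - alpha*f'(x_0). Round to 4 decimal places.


We compute the gradient at x_0 and apply the update.
f'(x) = 20*x - 39
f'(-4.1869) = 20*-4.1869 - 39 = -122.738
x_1 = -4.1869 - 0.01*-122.738 = -2.9595


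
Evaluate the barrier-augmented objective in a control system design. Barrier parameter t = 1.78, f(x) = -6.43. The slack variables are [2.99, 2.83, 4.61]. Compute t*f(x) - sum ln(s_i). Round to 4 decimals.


Step 1: Compute log-barrier.
ln values: [1.0953, 1.0403, 1.5282]
phi = -(1.0953 + 1.0403 + 1.5282) = -3.6638
Step 2: Compute augmented objective.
t*f(x) = 1.78*-6.43 = -11.4454
Total = -11.4454 - 3.6638 = -15.1092


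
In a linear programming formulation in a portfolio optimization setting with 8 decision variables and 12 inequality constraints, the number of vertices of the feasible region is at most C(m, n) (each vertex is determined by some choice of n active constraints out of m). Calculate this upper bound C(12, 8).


Each vertex corresponds to some choice of n active constraints out of m, so the number of vertices is at most C(m, n) = m! / (n!(m-n)!).
m = 12, n = 8
Numerator: 12 * 11 * 10 * 9 * 8 * 7 * 6 * 5
Denominator: 8! = 40320
C(12, 8) = 495


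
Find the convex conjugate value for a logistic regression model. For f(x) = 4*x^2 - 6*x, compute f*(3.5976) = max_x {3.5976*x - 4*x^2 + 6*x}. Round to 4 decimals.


f*(y) = sup_x {y*x - a*x^2 - b*x} = sup_x {(y-b)*x - a*x^2}
FOC: (y - b) - 2a*x = 0 => x* = (y - b)/(2a)
x* = (3.5976 + 6)/(2*4) = 1.1997
f*(3.5976) = (y-b)^2/(4a) = (3.5976 + 6)^2/(4*4)
= 92.1139/16 = 5.7571


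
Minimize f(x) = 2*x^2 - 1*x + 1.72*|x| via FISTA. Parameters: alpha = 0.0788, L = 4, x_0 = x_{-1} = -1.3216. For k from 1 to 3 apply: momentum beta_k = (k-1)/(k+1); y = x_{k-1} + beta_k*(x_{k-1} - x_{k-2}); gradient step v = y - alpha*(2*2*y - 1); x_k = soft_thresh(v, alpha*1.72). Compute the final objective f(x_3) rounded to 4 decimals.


FISTA on f(x) = 2*x^2 - 1*x + 1.72*|x|
L = 4, alpha = 0.0788
Iteration 1: beta = 0.0, y = -1.3216 + 0.0*(-1.3216 + 1.3216) = -1.3216
  grad(y) = -6.2864, v = y - alpha*grad = -0.8262
  prox(v) = soft_thresh(-0.8262, 0.1355) = -0.6907
Iteration 2: beta = 0.3333, y = -0.6907 + 0.3333*(-0.6907 + 1.3216) = -0.4804
  grad(y) = -2.9216, v = y - alpha*grad = -0.2502
  prox(v) = soft_thresh(-0.2502, 0.1355) = -0.1146
Iteration 3: beta = 0.5, y = -0.1146 + 0.5*(-0.1146 + 0.6907) = 0.1734
  grad(y) = -0.3064, v = y - alpha*grad = 0.1975
  prox(v) = soft_thresh(0.1975, 0.1355) = 0.062
f(x_3) = 2*0.062^2 - 1*0.062 + 1.72*|0.062| = 0.0523


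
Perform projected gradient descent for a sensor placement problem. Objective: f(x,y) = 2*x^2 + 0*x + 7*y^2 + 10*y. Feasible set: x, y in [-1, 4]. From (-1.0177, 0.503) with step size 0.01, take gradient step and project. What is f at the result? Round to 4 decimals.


Step 1: Compute gradient at (-1.0177, 0.503).
grad_x = 2*2*-1.0177 + 0 = -4.0708
grad_y = 2*7*0.503 + 10 = 17.042
Step 2: Gradient step.
x_raw = -1.0177 - 0.01*-4.0708 = -0.977
y_raw = 0.503 - 0.01*17.042 = 0.3326
Step 3: Project onto [-1, 4].
x_proj = clip(-0.977) = -0.977
y_proj = clip(0.3326) = 0.3326
Step 4: Evaluate f.
f(-0.977, 0.3326) = 6.0091


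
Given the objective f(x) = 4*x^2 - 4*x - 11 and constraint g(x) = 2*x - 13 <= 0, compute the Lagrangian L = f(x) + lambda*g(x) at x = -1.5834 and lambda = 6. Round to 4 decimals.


Step 1: Evaluate f(x).
f(-1.5834) = 4*(-1.5834)^2 - 4*(-1.5834) - 11 = 5.3622
Step 2: Evaluate g(x).
g(-1.5834) = 2*-1.5834 - 13 = -16.1668
Step 3: Compute Lagrangian.
L = 5.3622 + 6*-16.1668 = -91.6386


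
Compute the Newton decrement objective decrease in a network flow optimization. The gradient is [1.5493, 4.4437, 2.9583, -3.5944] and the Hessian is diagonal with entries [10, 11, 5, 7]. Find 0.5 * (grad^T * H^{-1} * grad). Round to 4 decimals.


Step 1: H is diagonal, so H^(-1) * g = [0.1549, 0.404, 0.5917, -0.5135].
Step 2: g^T H^(-1) g = sum_i g_i^2 / H_ii
  = (1.5493)^2/10 + (4.4437)^2/11 + (2.9583)^2/5 + (-3.5944)^2/7
  = 0.24 + 1.7951 + 1.7503 + 1.8457 = 5.6311
Step 3: Objective decrease = 0.5 * g^T H^(-1) g = 2.8156


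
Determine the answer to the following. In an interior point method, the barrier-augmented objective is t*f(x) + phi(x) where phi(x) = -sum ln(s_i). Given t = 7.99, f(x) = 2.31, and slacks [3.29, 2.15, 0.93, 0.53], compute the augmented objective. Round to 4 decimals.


Step 1: Compute log-barrier.
ln values: [1.1909, 0.7655, -0.0726, -0.6349]
phi = -(1.1909 + 0.7655 - 0.0726 - 0.6349) = -1.2489
Step 2: Compute augmented objective.
t*f(x) = 7.99*2.31 = 18.4569
Total = 18.4569 - 1.2489 = 17.208


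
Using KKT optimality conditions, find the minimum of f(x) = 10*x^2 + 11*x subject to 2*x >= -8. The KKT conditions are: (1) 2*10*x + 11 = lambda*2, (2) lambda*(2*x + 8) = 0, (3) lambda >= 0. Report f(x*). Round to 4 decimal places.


Step 1: Try lambda = 0 (constraint inactive).
Stationarity: 2*10*x + 11 = 0
x* = -11/(2*10) = -0.55
Check constraint: 2*-0.55 = -1.1 >= -8 -- satisfied.
Step 2: Compute optimal value.
f(x*) = 10*(-0.55)^2 + 11*(-0.55) = -3.025


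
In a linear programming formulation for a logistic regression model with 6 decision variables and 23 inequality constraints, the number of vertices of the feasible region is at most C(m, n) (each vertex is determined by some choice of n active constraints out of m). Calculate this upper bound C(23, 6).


Each vertex corresponds to some choice of n active constraints out of m, so the number of vertices is at most C(m, n) = m! / (n!(m-n)!).
m = 23, n = 6
Numerator: 23 * 22 * 21 * 20 * 19 * 18
Denominator: 6! = 720
C(23, 6) = 100947


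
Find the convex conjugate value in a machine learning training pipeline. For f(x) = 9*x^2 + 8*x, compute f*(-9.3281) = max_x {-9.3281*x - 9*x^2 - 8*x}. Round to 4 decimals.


f*(y) = sup_x {y*x - a*x^2 - b*x} = sup_x {(y-b)*x - a*x^2}
FOC: (y - b) - 2a*x = 0 => x* = (y - b)/(2a)
x* = (-9.3281 - 8)/(2*9) = -0.9627
f*(-9.3281) = (y-b)^2/(4a) = (-9.3281 - 8)^2/(4*9)
= 300.263/36 = 8.3406


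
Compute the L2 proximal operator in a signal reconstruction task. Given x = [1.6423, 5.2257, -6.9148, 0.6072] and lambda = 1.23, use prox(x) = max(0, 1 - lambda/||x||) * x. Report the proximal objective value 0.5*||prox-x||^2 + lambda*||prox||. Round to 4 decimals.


Step 1: Compute ||x||.
||x|| = 8.8424
Step 2: Compute scaling factor.
scale = max(0, 1 - 1.23/8.8424) = 0.8609
Step 3: prox(x) = [1.4139, 4.4988, -5.9529, 0.5227]
||prox(x)|| = 7.6124
Step 4: Proximal objective.
0.5*||prox-x||^2 = 0.7565
lambda*||prox|| = 9.3633
Total = 10.1197


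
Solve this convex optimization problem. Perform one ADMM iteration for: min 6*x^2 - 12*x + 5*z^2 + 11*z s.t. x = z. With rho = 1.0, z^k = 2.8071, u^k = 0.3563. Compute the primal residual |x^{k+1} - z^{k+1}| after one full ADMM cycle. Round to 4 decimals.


ADMM iteration with rho = 1.0, z^k = 2.8071, u^k = 0.3563
Step 1: x-update.
Minimize 6*x^2 - 12*x + (1.0/2)*(x - 2.8071 + 0.3563)^2
FOC: (2*6 + 1.0)*x = 12 + 1.0*(2.8071 - 0.3563)
x^{k+1} = 1.1116
Step 2: z-update.
Minimize 5*z^2 + 11*z + (1.0/2)*(1.1116 - z + 0.3563)^2
FOC: (2*5 + 1.0)*z = -11 + 1.0*(1.1116 + 0.3563)
z^{k+1} = -0.8666
Step 3: u-update.
u^{k+1} = 0.3563 + 1.1116 + 0.8666 = 2.3345
Step 4: Primal residual = |1.1116 + 0.8666| = 1.9782


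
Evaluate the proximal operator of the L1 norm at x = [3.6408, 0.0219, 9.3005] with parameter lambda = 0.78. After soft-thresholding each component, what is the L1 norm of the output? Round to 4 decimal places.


Soft-thresholding with lambda = 0.78:
prox(3.6408) = sign(3.6408)*max(|3.6408| - 0.78, 0) = 2.8608
prox(0.0219) = sign(0.0219)*max(|0.0219| - 0.78, 0) = 0.0
prox(9.3005) = sign(9.3005)*max(|9.3005| - 0.78, 0) = 8.5205
prox(x) = [2.8608, 0.0, 8.5205]
||prox(x)||_1 = 2.8608 + 0.0 + 8.5205 = 11.3813


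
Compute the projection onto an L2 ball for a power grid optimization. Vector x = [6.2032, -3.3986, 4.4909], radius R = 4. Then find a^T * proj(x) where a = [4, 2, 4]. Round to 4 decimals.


Step 1: Compute ||x|| (intermediates to 6 decimals).
||x|| = sqrt(6.2032^2 + (-3.3986)^2 + 4.4909^2) = 8.378446
Step 2: Project.
Since ||x|| > R, scale = R/||x|| = 4/8.378446 = 0.477416, proj(x) = scale * x
proj(x) = [2.961507, -1.622546, 2.144028]
Step 3: Dot product.
a^T * proj(x) = 4*2.961507 + 2*(-1.622546) + 4*2.144028 = 17.177


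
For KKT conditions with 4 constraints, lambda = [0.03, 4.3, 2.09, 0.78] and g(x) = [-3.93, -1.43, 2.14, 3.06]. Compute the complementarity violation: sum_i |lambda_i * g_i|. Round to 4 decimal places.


KKT complementary slackness check:
lambda_1 * g_1 = 0.03 * -3.93 = -0.1179
lambda_2 * g_2 = 4.3 * -1.43 = -6.149
lambda_3 * g_3 = 2.09 * 2.14 = 4.4726
lambda_4 * g_4 = 0.78 * 3.06 = 2.3868
Total violation = 0.1179 + 6.149 + 4.4726 + 2.3868 = 13.1263


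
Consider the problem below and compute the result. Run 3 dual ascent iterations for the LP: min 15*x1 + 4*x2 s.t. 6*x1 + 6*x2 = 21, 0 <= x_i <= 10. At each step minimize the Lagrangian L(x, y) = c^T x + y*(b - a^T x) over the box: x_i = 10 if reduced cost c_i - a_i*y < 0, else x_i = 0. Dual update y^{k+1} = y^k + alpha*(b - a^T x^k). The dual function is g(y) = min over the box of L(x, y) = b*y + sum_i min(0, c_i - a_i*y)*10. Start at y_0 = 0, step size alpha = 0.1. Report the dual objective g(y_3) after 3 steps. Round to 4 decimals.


Dual ascent for LP: min 15*x1 + 4*x2, 6*x1 + 6*x2 = 21, 0 <= x_i <= 10
Step 1: y^k = 0.0, reduced costs: (15.0, 4.0)
  x^k = (0.0, 0.0), subgradient = b - a^T x = 21.0
  y^{k+1} = 0.0 + 0.1*21.0 = 2.1
Step 2: y^k = 2.1, reduced costs: (2.4, -8.6)
  x^k = (0.0, 10.0), subgradient = b - a^T x = -39.0
  y^{k+1} = 2.1 + 0.1*-39.0 = -1.8
Step 3: y^k = -1.8, reduced costs: (25.8, 14.8)
  x^k = (0.0, 0.0), subgradient = b - a^T x = 21.0
  y^{k+1} = -1.8 + 0.1*21.0 = 0.3
Dual objective at y_3 = 0.3: reduced costs (13.2, 2.2), box minimizer x = (0.0, 0.0)
g(y_3) = b*y + (c1 - a1*y)*x1 + (c2 - a2*y)*x2 = 21*0.3 + 13.2*0.0 + 2.2*0.0 = 6.3 + 0.0 + 0.0 = 6.3


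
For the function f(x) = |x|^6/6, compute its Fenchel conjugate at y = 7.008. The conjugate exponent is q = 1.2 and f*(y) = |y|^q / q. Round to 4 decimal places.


The conjugate exponent q satisfies 1/p + 1/q = 1.
p = 6, so q = 6/(6 - 1) = 1.2
|y|^q = 7.008^1.2 = 10.3446
f*(7.008) = 10.3446 / 1.2 = 8.6205


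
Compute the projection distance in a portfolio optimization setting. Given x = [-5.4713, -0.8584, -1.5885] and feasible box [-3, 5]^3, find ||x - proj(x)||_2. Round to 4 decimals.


Project each component onto [-3, 5].
clip(-5.4713) = -3.0, clip(-0.8584) = -0.8584, clip(-1.5885) = -1.5885
Projection = [-3.0, -0.8584, -1.5885]
Squared diffs: [6.1073, 0.0, 0.0]
Distance = sqrt(6.1073) = 2.4713


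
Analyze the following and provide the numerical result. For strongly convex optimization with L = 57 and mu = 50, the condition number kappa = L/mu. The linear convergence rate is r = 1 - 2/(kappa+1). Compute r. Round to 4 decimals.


Step 1: Compute the condition number.
kappa = L/mu = 57/50 = 1.14
Step 2: Compute the convergence rate.
r = 1 - 2/(kappa + 1) = 1 - 2*mu/(L + mu) = (L - mu)/(L + mu) = 7/107 = 0.0654


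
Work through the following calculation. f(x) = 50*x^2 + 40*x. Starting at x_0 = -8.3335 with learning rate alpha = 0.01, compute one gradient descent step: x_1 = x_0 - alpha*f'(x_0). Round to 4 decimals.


We compute the gradient at x_0 and apply the update.
f'(x) = 100*x + 40
f'(-8.3335) = 100*-8.3335 + 40 = -793.35
x_1 = -8.3335 - 0.01*-793.35 = -0.4


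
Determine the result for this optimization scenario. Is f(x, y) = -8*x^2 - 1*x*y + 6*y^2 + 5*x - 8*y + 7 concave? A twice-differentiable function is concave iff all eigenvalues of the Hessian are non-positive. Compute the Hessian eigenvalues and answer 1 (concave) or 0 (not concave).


The Hessian of f(x,y) = -8*x^2 - 1*x*y + 6*y^2 + 5*x - 8*y + 7 is:
H = [[-16, -1], [-1, 12]]
Trace = -16 + 12 = -4
Determinant = -16*12 - (-1)^2 = -193
Discriminant = (-4)^2 - 4*-193 = 788.0
Eigenvalues: lambda_1 = -16.0357, lambda_2 = 12.0357
The function is not concave.

0


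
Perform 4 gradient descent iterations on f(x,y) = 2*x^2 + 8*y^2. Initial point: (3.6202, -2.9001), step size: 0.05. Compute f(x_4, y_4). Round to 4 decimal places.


Gradient descent on f(x,y) = 2*x^2 + 8*y^2.
Starting point: (3.6202, -2.9001), alpha = 0.05
Step 1: grad_x = 2*2*3.6202 = 14.4808, grad_y = 2*8*-2.9001 = -46.4016
  x_1 = 3.6202 - 0.05*14.4808 = 2.8962
  y_1 = -2.9001 - 0.05*-46.4016 = -0.58
Step 2: grad_x = 2*2*2.8962 = 11.5846, grad_y = 2*8*-0.58 = -9.2803
  x_2 = 2.8962 - 0.05*11.5846 = 2.3169
  y_2 = -0.58 - 0.05*-9.2803 = -0.116
Step 3: grad_x = 2*2*2.3169 = 9.2677, grad_y = 2*8*-0.116 = -1.8561
  x_3 = 2.3169 - 0.05*9.2677 = 1.8535
  y_3 = -0.116 - 0.05*-1.8561 = -0.0232
Step 4: grad_x = 2*2*1.8535 = 7.4142, grad_y = 2*8*-0.0232 = -0.3712
  x_4 = 1.8535 - 0.05*7.4142 = 1.4828
  y_4 = -0.0232 - 0.05*-0.3712 = -0.0046
f(1.4828, -0.0046) = 2*1.4828^2 + 8*(-0.0046)^2 = 4.3978


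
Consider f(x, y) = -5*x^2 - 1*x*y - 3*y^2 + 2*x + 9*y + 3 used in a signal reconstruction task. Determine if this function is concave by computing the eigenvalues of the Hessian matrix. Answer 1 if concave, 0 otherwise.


The Hessian of f(x,y) = -5*x^2 - 1*x*y - 3*y^2 + 2*x + 9*y + 3 is:
H = [[-10, -1], [-1, -6]]
Trace = -10 - 6 = -16
Determinant = -10*-6 - (-1)^2 = 59
Discriminant = (-16)^2 - 4*59 = 20.0
Eigenvalues: lambda_1 = -10.2361, lambda_2 = -5.7639
The function is concave.

1


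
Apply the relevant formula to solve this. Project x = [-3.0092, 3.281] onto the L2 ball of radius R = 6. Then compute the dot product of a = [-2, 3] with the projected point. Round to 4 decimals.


Step 1: Compute ||x|| (intermediates to 6 decimals).
||x|| = sqrt((-3.0092)^2 + 3.281^2) = 4.451993
Step 2: Project.
Since ||x|| <= R, proj = x (no scaling needed).
proj(x) = [-3.0092, 3.281]
Step 3: Dot product.
a^T * proj(x) = -2*(-3.0092) + 3*3.281 = 15.8614


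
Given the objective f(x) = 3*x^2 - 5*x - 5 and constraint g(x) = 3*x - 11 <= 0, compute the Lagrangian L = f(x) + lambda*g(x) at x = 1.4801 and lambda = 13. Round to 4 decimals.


Step 1: Evaluate f(x).
f(1.4801) = 3*1.4801^2 - 5*1.4801 - 5 = -5.8284
Step 2: Evaluate g(x).
g(1.4801) = 3*1.4801 - 11 = -6.5597
Step 3: Compute Lagrangian.
L = -5.8284 + 13*-6.5597 = -91.1045


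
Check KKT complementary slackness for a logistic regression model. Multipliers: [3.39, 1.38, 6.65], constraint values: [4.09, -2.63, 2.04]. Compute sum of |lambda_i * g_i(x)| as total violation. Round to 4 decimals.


KKT complementary slackness check:
lambda_1 * g_1 = 3.39 * 4.09 = 13.8651
lambda_2 * g_2 = 1.38 * -2.63 = -3.6294
lambda_3 * g_3 = 6.65 * 2.04 = 13.566
Total violation = 13.8651 + 3.6294 + 13.566 = 31.0605


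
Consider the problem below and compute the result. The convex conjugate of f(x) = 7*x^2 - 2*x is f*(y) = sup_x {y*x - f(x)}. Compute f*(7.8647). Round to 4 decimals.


f*(y) = sup_x {y*x - a*x^2 - b*x} = sup_x {(y-b)*x - a*x^2}
FOC: (y - b) - 2a*x = 0 => x* = (y - b)/(2a)
x* = (7.8647 + 2)/(2*7) = 0.7046
f*(7.8647) = (y-b)^2/(4a) = (7.8647 + 2)^2/(4*7)
= 97.3123/28 = 3.4754


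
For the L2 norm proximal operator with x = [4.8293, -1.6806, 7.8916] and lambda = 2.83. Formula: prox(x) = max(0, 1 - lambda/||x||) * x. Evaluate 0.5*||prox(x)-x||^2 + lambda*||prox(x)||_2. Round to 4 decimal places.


Step 1: Compute ||x||.
||x|| = 9.4034
Step 2: Compute scaling factor.
scale = max(0, 1 - 2.83/9.4034) = 0.699
Step 3: prox(x) = [3.3759, -1.1748, 5.5166]
||prox(x)|| = 6.5734
Step 4: Proximal objective.
0.5*||prox-x||^2 = 4.0045
lambda*||prox|| = 18.6027
Total = 22.6072


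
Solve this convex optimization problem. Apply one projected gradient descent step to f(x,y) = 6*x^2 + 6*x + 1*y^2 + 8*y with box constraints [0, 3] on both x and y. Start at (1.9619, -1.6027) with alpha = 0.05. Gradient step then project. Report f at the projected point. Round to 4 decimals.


Step 1: Compute gradient at (1.9619, -1.6027).
grad_x = 2*6*1.9619 + 6 = 29.5428
grad_y = 2*1*-1.6027 + 8 = 4.7946
Step 2: Gradient step.
x_raw = 1.9619 - 0.05*29.5428 = 0.4848
y_raw = -1.6027 - 0.05*4.7946 = -1.8424
Step 3: Project onto [0, 3].
x_proj = clip(0.4848) = 0.4848
y_proj = clip(-1.8424) = 0.0
Step 4: Evaluate f.
f(0.4848, 0.0) = 4.3185


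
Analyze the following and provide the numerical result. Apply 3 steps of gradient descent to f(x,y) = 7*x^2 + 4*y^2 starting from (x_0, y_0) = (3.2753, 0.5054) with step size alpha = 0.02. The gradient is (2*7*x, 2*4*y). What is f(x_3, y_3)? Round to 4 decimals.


Gradient descent on f(x,y) = 7*x^2 + 4*y^2.
Starting point: (3.2753, 0.5054), alpha = 0.02
Step 1: grad_x = 2*7*3.2753 = 45.8542, grad_y = 2*4*0.5054 = 4.0432
  x_1 = 3.2753 - 0.02*45.8542 = 2.3582
  y_1 = 0.5054 - 0.02*4.0432 = 0.4245
Step 2: grad_x = 2*7*2.3582 = 33.015, grad_y = 2*4*0.4245 = 3.3963
  x_2 = 2.3582 - 0.02*33.015 = 1.6979
  y_2 = 0.4245 - 0.02*3.3963 = 0.3566
Step 3: grad_x = 2*7*1.6979 = 23.7708, grad_y = 2*4*0.3566 = 2.8529
  x_3 = 1.6979 - 0.02*23.7708 = 1.2225
  y_3 = 0.3566 - 0.02*2.8529 = 0.2996
f(1.2225, 0.2996) = 7*1.2225^2 + 4*0.2996^2 = 10.8205


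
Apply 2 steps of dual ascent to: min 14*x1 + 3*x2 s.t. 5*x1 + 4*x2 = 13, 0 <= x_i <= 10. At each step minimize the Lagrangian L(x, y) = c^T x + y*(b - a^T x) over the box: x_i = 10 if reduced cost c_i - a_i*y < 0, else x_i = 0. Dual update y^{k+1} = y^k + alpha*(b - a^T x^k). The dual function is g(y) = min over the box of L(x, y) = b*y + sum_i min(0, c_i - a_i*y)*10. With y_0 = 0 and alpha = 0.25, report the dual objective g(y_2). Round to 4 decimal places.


Dual ascent for LP: min 14*x1 + 3*x2, 5*x1 + 4*x2 = 13, 0 <= x_i <= 10
Step 1: y^k = 0.0, reduced costs: (14.0, 3.0)
  x^k = (0.0, 0.0), subgradient = b - a^T x = 13.0
  y^{k+1} = 0.0 + 0.25*13.0 = 3.25
Step 2: y^k = 3.25, reduced costs: (-2.25, -10.0)
  x^k = (10.0, 10.0), subgradient = b - a^T x = -77.0
  y^{k+1} = 3.25 + 0.25*-77.0 = -16.0
Dual objective at y_2 = -16.0: reduced costs (94.0, 67.0), box minimizer x = (0.0, 0.0)
g(y_2) = b*y + (c1 - a1*y)*x1 + (c2 - a2*y)*x2 = 13*(-16.0) + 94.0*0.0 + 67.0*0.0 = -208.0 + 0.0 + 0.0 = -208.0


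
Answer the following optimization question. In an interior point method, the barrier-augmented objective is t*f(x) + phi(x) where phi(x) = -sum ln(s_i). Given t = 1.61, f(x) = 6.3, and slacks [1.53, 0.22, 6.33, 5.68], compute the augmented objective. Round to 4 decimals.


Step 1: Compute log-barrier.
ln values: [0.4253, -1.5141, 1.8453, 1.737]
phi = -(0.4253 - 1.5141 + 1.8453 + 1.737) = -2.4934
Step 2: Compute augmented objective.
t*f(x) = 1.61*6.3 = 10.143
Total = 10.143 - 2.4934 = 7.6496


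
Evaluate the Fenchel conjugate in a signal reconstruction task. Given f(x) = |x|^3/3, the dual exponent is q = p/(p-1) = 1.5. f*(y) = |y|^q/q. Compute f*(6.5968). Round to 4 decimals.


The conjugate exponent q satisfies 1/p + 1/q = 1.
p = 3, so q = 3/(3 - 1) = 1.5
|y|^q = 6.5968^1.5 = 16.9434
f*(6.5968) = 16.9434 / 1.5 = 11.2956


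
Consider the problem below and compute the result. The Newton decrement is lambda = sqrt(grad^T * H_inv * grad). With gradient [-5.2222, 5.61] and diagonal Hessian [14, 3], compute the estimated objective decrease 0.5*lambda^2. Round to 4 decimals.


Step 1: H is diagonal, so H^(-1) * g = [-0.373, 1.87].
Step 2: g^T H^(-1) g = sum_i g_i^2 / H_ii
  = (-5.2222)^2/14 + (5.61)^2/3
  = 1.948 + 10.4907 = 12.4387
Step 3: Objective decrease = 0.5 * g^T H^(-1) g = 6.2193


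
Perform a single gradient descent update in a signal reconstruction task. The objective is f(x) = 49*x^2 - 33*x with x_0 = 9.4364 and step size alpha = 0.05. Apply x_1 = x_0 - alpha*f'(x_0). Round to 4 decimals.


We compute the gradient at x_0 and apply the update.
f'(x) = 98*x - 33
f'(9.4364) = 98*9.4364 - 33 = 891.7672
x_1 = 9.4364 - 0.05*891.7672 = -35.152


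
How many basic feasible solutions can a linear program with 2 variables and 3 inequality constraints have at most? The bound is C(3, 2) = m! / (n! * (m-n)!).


Each vertex corresponds to some choice of n active constraints out of m, so the number of vertices is at most C(m, n) = m! / (n!(m-n)!).
m = 3, n = 2
Numerator: 3 * 2
Denominator: 2! = 2
C(3, 2) = 3


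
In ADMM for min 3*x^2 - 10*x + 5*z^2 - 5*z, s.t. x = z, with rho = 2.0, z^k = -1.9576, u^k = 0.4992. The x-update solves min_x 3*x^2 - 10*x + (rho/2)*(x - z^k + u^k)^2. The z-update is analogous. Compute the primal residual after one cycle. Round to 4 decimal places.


ADMM iteration with rho = 2.0, z^k = -1.9576, u^k = 0.4992
Step 1: x-update.
Minimize 3*x^2 - 10*x + (2.0/2)*(x + 1.9576 + 0.4992)^2
FOC: (2*3 + 2.0)*x = 10 + 2.0*(-1.9576 - 0.4992)
x^{k+1} = 0.6358
Step 2: z-update.
Minimize 5*z^2 - 5*z + (2.0/2)*(0.6358 - z + 0.4992)^2
FOC: (2*5 + 2.0)*z = 5 + 2.0*(0.6358 + 0.4992)
z^{k+1} = 0.6058
Step 3: u-update.
u^{k+1} = 0.4992 + 0.6358 - 0.6058 = 0.5292
Step 4: Primal residual = |0.6358 - 0.6058| = 0.03
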